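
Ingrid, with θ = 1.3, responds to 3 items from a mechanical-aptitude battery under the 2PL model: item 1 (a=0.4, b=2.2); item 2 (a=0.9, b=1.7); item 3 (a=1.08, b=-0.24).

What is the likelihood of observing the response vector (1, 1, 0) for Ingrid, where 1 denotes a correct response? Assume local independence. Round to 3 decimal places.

0.027

P(θ) = 1 / (1 + exp(−a(θ − b)))
P_1 = 1/(1+e^{0.3600}) = 0.4110
P_2 = 1/(1+e^{0.3600}) = 0.4110
P_3 = 1/(1+e^{-1.6632}) = 0.8407
L = P_1 × P_2 × (1−P_3) = 0.4110 × 0.4110 × 0.1593 = 0.02691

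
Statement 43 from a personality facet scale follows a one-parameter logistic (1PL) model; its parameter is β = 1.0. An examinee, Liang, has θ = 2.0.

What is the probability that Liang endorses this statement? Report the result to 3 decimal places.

0.731

P(θ) = 1 / (1 + exp(−(θ − β)))
Exponent: (2.0 − 1.0) = 1.0000
1/(1 + e^{-1.0000}) = 0.7311
P = 0.7311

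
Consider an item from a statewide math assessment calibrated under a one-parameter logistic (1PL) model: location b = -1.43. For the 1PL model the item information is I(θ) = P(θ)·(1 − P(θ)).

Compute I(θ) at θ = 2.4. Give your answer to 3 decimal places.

0.021

P = 1/(1+e^{-3.8300}) = 0.9788
P(1−P) = 0.9788 × 0.0212 = 0.0208
I = P(1−P) = 0.02080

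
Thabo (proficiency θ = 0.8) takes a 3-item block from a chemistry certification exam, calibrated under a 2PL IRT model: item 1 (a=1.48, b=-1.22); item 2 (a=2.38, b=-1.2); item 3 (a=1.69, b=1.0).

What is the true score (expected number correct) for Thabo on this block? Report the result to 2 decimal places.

2.36

P(θ) = 1 / (1 + exp(−a(θ − b)))
P_1 = 1/(1+e^{-2.9896}) = 0.9521
P_2 = 1/(1+e^{-4.7600}) = 0.9915
P_3 = 1/(1+e^{0.3380}) = 0.4163
E[score] = 0.9521 + 0.9915 + 0.4163 = 2.3599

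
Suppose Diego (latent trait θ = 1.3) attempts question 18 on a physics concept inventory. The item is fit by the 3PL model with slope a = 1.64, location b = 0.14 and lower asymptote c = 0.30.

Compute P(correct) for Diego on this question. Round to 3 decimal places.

P(θ) = c + (1 − c) · 1 / (1 + exp(−a(θ − b)))
Exponent: 1.64 × (1.3 − 0.14) = 1.9024
1/(1 + e^{-1.9024}) = 0.8702
P = 0.30 + 0.70 × 0.8702 = 0.9091

0.909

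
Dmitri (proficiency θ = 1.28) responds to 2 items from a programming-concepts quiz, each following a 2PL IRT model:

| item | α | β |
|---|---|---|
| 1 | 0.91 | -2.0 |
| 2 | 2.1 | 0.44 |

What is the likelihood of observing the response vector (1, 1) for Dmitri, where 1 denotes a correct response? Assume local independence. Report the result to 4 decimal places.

0.8126

P(θ) = 1 / (1 + exp(−α(θ − β)))
P_1 = 1/(1+e^{-2.9848}) = 0.9519
P_2 = 1/(1+e^{-1.7640}) = 0.8537
L = P_1 × P_2 = 0.9519 × 0.8537 = 0.81263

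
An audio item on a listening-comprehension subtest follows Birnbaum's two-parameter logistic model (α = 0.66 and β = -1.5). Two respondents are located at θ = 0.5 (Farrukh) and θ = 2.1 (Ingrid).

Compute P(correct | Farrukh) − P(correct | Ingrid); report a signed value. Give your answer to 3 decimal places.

-0.126

P(θ) = 1 / (1 + exp(−α(θ − β)))
P(Farrukh) = 0.7892  [exponent 1.3200]
P(Ingrid) = 0.9150  [exponent 2.3760]
Difference = 0.7892 − 0.9150 = -0.1258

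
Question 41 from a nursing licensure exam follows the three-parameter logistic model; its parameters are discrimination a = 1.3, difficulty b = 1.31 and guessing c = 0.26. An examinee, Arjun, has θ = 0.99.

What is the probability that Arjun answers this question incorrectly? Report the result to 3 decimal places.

P(θ) = c + (1 − c) · 1 / (1 + exp(−a(θ − b)))
Exponent: 1.3 × (0.99 − 1.31) = -0.4160
1/(1 + e^{0.4160}) = 0.3975
P = 0.26 + 0.74 × 0.3975 = 0.5541
P(incorrect) = 1 − 0.5541 = 0.4459

0.446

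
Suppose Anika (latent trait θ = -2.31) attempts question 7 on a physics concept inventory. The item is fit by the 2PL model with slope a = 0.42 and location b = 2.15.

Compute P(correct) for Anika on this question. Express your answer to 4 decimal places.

0.1332

P(θ) = 1 / (1 + exp(−a(θ − b)))
Exponent: 0.42 × (-2.31 − 2.15) = -1.8732
1/(1 + e^{1.8732}) = 0.1332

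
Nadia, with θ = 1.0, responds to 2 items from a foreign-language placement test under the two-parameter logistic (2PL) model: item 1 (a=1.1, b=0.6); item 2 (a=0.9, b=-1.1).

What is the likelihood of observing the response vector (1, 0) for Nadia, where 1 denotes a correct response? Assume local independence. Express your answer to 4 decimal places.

P(θ) = 1 / (1 + exp(−a(θ − b)))
P_1 = 1/(1+e^{-0.4400}) = 0.6083
P_2 = 1/(1+e^{-1.8900}) = 0.8688
L = P_1 × (1−P_2) = 0.6083 × 0.1312 = 0.07983

0.0798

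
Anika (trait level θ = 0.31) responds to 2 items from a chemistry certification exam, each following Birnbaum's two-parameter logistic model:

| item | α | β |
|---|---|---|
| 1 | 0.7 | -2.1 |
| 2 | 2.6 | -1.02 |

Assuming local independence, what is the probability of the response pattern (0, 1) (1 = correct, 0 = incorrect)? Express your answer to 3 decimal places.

P(θ) = 1 / (1 + exp(−α(θ − β)))
P_1 = 1/(1+e^{-1.6870}) = 0.8438
P_2 = 1/(1+e^{-3.4580}) = 0.9695
L = (1−P_1) × P_2 = 0.1562 × 0.9695 = 0.15140

0.151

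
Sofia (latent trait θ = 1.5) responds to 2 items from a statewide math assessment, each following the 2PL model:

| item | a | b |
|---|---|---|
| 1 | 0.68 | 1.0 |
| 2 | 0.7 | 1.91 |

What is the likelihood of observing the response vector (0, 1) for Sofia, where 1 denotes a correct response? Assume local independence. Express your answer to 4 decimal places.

P(θ) = 1 / (1 + exp(−a(θ − b)))
P_1 = 1/(1+e^{-0.3400}) = 0.5842
P_2 = 1/(1+e^{0.2870}) = 0.4287
L = (1−P_1) × P_2 = 0.4158 × 0.4287 = 0.17827

0.1783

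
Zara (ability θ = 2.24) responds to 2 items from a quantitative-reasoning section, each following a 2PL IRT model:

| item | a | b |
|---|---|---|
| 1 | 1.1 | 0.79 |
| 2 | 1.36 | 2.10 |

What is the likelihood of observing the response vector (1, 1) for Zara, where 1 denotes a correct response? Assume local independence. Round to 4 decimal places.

P(θ) = 1 / (1 + exp(−a(θ − b)))
P_1 = 1/(1+e^{-1.5950}) = 0.8313
P_2 = 1/(1+e^{-0.1904}) = 0.5475
L = P_1 × P_2 = 0.8313 × 0.5475 = 0.45511

0.4551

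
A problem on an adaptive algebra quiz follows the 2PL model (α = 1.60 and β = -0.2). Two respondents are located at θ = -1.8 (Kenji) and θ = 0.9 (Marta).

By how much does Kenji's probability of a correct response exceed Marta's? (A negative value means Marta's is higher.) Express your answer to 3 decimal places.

-0.781

P(θ) = 1 / (1 + exp(−α(θ − β)))
P(Kenji) = 0.0718  [exponent -2.5600]
P(Marta) = 0.8532  [exponent 1.7600]
Difference = 0.0718 − 0.8532 = -0.7815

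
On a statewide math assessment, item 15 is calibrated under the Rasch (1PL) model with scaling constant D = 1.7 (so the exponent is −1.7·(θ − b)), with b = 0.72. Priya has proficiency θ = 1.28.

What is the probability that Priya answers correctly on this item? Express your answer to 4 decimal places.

P(θ) = 1 / (1 + exp(−D·(θ − b)))
Exponent: 1.7 × (1.28 − 0.72) = 0.9520
1/(1 + e^{-0.9520}) = 0.7215
P = 0.7215

0.7215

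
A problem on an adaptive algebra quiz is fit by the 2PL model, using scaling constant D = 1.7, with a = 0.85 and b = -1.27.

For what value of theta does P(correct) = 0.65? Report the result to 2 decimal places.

-0.84

P(theta) = 1 / (1 + exp(−D·a(theta − b)))
logit = ln(0.6500/0.3500) = 0.6190
theta = b + logit/(1.7·a) = -1.27 + 0.6190/1.4450 = -0.8416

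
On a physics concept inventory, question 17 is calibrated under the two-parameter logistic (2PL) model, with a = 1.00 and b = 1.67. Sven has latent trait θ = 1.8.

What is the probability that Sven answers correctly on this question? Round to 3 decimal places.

0.532

P(θ) = 1 / (1 + exp(−a(θ − b)))
Exponent: 1.00 × (1.8 − 1.67) = 0.1300
1/(1 + e^{-0.1300}) = 0.5325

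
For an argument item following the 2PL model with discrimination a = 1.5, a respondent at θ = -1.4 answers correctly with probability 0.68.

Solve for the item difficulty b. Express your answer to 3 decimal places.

P(θ) = 1 / (1 + exp(−a(θ − b)))
logit(0.68) = ln(0.68/0.32) = 0.7538
b = θ − logit/(a) = -1.4 − 0.7538/1.5000 = -1.9025

-1.903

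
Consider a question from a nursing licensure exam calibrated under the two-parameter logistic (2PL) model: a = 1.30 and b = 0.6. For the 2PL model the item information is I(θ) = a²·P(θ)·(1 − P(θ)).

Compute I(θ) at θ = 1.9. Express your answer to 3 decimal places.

P = 1/(1+e^{-1.6900}) = 0.8442
P(1−P) = 0.8442 × 0.1558 = 0.1315
I = a² × P(1−P) = 1.30² × 0.1315 = 0.22225

0.222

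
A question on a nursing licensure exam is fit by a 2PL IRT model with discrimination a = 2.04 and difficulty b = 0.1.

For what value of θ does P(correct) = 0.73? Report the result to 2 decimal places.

P(θ) = 1 / (1 + exp(−a(θ − b)))
logit = ln(0.7300/0.2700) = 0.9946
θ = b + logit/(a) = 0.1 + 0.9946/2.0400 = 0.5876

0.59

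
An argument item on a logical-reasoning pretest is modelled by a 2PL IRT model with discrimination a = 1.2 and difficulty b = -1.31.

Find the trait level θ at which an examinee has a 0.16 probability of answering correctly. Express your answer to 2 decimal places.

-2.69

P(θ) = 1 / (1 + exp(−a(θ − b)))
logit = ln(0.1600/0.8400) = -1.6582
θ = b + logit/(a) = -1.31 + (-1.6582)/1.2000 = -2.6919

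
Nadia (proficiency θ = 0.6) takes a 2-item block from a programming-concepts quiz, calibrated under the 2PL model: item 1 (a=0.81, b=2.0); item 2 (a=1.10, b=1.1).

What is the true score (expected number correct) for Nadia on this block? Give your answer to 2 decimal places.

P(θ) = 1 / (1 + exp(−a(θ − b)))
P_1 = 1/(1+e^{1.1340}) = 0.2434
P_2 = 1/(1+e^{0.5500}) = 0.3659
E[score] = 0.2434 + 0.3659 = 0.6093

0.61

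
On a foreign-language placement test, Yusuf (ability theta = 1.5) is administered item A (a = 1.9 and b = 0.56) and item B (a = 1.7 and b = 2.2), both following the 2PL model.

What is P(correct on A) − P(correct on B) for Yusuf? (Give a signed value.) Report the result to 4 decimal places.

P(theta) = 1 / (1 + exp(−a(theta − b)))
P_A = 0.8564
P_B = 0.2333
P_A − P_B = 0.6232

0.6232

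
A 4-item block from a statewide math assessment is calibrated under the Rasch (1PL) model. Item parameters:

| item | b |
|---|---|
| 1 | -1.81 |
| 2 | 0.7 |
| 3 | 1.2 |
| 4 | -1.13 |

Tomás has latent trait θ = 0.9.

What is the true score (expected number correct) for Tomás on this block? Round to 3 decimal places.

2.797

P(θ) = 1 / (1 + exp(−(θ − b)))
P_1 = 1/(1+e^{-2.7100}) = 0.9376
P_2 = 1/(1+e^{-0.2000}) = 0.5498
P_3 = 1/(1+e^{0.3000}) = 0.4256
P_4 = 1/(1+e^{-2.0300}) = 0.8839
E[score] = 0.9376 + 0.5498 + 0.4256 + 0.8839 = 2.7969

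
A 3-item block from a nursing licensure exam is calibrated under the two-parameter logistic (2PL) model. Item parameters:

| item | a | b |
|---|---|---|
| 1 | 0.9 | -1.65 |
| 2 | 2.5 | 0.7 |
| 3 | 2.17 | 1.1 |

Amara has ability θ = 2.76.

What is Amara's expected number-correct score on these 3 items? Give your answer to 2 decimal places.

2.95

P(θ) = 1 / (1 + exp(−a(θ − b)))
P_1 = 1/(1+e^{-3.9690}) = 0.9815
P_2 = 1/(1+e^{-5.1500}) = 0.9942
P_3 = 1/(1+e^{-3.6022}) = 0.9735
E[score] = 0.9815 + 0.9942 + 0.9735 = 2.9492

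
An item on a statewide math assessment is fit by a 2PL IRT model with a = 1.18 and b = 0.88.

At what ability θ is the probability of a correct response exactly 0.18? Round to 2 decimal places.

P(θ) = 1 / (1 + exp(−a(θ − b)))
logit = ln(0.1800/0.8200) = -1.5163
θ = b + logit/(a) = 0.88 + (-1.5163)/1.1800 = -0.4050

-0.41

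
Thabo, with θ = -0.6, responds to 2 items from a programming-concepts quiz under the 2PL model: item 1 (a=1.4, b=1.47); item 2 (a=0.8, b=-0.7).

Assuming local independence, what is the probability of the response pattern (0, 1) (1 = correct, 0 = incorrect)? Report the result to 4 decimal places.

P(θ) = 1 / (1 + exp(−a(θ − b)))
P_1 = 1/(1+e^{2.8980}) = 0.0523
P_2 = 1/(1+e^{-0.0800}) = 0.5200
L = (1−P_1) × P_2 = 0.9477 × 0.5200 = 0.49282

0.4928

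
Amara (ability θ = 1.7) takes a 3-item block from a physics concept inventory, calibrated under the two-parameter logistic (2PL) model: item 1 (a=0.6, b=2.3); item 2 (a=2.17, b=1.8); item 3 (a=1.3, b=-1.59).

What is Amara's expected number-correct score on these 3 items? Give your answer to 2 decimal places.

P(θ) = 1 / (1 + exp(−a(θ − b)))
P_1 = 1/(1+e^{0.3600}) = 0.4110
P_2 = 1/(1+e^{0.2170}) = 0.4460
P_3 = 1/(1+e^{-4.2770}) = 0.9863
E[score] = 0.4110 + 0.4460 + 0.9863 = 1.8432

1.84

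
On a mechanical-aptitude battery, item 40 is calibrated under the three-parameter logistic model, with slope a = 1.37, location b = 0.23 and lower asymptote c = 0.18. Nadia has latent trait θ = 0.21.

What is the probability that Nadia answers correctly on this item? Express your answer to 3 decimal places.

0.584

P(θ) = c + (1 − c) · 1 / (1 + exp(−a(θ − b)))
Exponent: 1.37 × (0.21 − 0.23) = -0.0274
1/(1 + e^{0.0274}) = 0.4932
P = 0.18 + 0.82 × 0.4932 = 0.5844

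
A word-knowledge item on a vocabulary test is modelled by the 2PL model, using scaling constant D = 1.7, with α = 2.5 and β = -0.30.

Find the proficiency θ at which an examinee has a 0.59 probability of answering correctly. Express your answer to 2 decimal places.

-0.21

P(θ) = 1 / (1 + exp(−D·α(θ − β)))
logit = ln(0.5900/0.4100) = 0.3640
θ = β + logit/(1.7·α) = -0.30 + 0.3640/4.2500 = -0.2144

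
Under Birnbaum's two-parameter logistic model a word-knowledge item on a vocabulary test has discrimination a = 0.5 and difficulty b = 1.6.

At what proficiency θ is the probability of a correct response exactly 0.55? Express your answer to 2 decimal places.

P(θ) = 1 / (1 + exp(−a(θ − b)))
logit = ln(0.5500/0.4500) = 0.2007
θ = b + logit/(a) = 1.6 + 0.2007/0.5000 = 2.0013

2.00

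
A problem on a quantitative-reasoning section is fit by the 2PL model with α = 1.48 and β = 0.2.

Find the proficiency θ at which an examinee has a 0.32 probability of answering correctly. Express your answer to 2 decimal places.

-0.31

P(θ) = 1 / (1 + exp(−α(θ − β)))
logit = ln(0.3200/0.6800) = -0.7538
θ = β + logit/(α) = 0.2 + (-0.7538)/1.4800 = -0.3093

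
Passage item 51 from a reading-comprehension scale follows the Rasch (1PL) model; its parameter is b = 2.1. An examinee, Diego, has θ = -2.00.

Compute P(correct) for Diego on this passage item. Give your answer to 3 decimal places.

0.016

P(θ) = 1 / (1 + exp(−(θ − b)))
Exponent: (-2.00 − 2.1) = -4.1000
1/(1 + e^{4.1000}) = 0.0163
P = 0.0163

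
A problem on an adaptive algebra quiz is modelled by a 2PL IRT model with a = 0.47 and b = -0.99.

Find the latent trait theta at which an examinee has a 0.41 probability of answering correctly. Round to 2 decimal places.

P(theta) = 1 / (1 + exp(−a(theta − b)))
logit = ln(0.4100/0.5900) = -0.3640
theta = b + logit/(a) = -0.99 + (-0.3640)/0.4700 = -1.7644

-1.76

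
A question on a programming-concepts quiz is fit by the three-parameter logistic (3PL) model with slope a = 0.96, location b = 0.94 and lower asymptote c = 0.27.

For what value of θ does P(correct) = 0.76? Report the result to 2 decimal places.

P(θ) = c + (1 − c) · 1 / (1 + exp(−a(θ − b)))
Remove guessing floor: (0.76 − 0.27)/(1 − 0.27) = 0.6712
logit = ln(0.6712/0.3288) = 0.7138
θ = b + logit/(a) = 0.94 + 0.7138/0.9600 = 1.6835

1.68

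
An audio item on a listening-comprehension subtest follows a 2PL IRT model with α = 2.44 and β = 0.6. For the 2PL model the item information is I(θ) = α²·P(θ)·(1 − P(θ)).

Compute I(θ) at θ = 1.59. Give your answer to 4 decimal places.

P = 1/(1+e^{-2.4156}) = 0.9180
P(1−P) = 0.9180 × 0.0820 = 0.0753
I = α² × P(1−P) = 2.44² × 0.0753 = 0.44812

0.4481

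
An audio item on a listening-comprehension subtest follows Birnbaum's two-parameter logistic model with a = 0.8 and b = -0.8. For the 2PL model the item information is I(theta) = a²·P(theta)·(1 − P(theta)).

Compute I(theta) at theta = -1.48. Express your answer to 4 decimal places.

0.1487

P = 1/(1+e^{0.5440}) = 0.3673
P(1−P) = 0.3673 × 0.6327 = 0.2324
I = a² × P(1−P) = 0.8² × 0.2324 = 0.14872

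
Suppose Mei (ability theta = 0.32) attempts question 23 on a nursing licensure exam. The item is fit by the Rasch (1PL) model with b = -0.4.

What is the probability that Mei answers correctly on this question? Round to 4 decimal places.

0.6726

P(theta) = 1 / (1 + exp(−(theta − b)))
Exponent: (0.32 − (-0.4)) = 0.7200
1/(1 + e^{-0.7200}) = 0.6726
P = 0.6726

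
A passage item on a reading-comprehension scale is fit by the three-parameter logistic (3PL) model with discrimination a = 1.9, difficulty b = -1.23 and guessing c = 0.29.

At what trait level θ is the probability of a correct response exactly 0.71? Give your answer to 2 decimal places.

P(θ) = c + (1 − c) · 1 / (1 + exp(−a(θ − b)))
Remove guessing floor: (0.71 − 0.29)/(1 − 0.29) = 0.5915
logit = ln(0.5915/0.4085) = 0.3704
θ = b + logit/(a) = -1.23 + 0.3704/1.9000 = -1.0351

-1.04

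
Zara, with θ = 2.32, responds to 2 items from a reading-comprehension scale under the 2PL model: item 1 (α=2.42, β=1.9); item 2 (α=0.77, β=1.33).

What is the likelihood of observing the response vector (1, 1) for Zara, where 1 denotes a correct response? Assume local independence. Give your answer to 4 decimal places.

P(θ) = 1 / (1 + exp(−α(θ − β)))
P_1 = 1/(1+e^{-1.0164}) = 0.7343
P_2 = 1/(1+e^{-0.7623}) = 0.6819
L = P_1 × P_2 = 0.7343 × 0.6819 = 0.50066

0.5007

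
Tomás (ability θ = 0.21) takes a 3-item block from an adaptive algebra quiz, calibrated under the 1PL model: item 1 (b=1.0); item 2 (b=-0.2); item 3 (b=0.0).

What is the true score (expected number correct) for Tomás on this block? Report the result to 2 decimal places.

1.47

P(θ) = 1 / (1 + exp(−(θ − b)))
P_1 = 1/(1+e^{0.7900}) = 0.3122
P_2 = 1/(1+e^{-0.4100}) = 0.6011
P_3 = 1/(1+e^{-0.2100}) = 0.5523
E[score] = 0.3122 + 0.6011 + 0.5523 = 1.4656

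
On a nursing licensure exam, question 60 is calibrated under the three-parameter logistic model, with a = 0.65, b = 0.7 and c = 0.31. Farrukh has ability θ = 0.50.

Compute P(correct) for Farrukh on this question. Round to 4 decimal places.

0.6326

P(θ) = c + (1 − c) · 1 / (1 + exp(−a(θ − b)))
Exponent: 0.65 × (0.50 − 0.7) = -0.1300
1/(1 + e^{0.1300}) = 0.4675
P = 0.31 + 0.69 × 0.4675 = 0.6326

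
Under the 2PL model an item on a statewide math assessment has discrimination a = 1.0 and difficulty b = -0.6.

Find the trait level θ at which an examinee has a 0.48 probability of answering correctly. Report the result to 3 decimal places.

P(θ) = 1 / (1 + exp(−a(θ − b)))
logit = ln(0.4800/0.5200) = -0.0800
θ = b + logit/(a) = -0.6 + (-0.0800)/1.0000 = -0.6800

-0.680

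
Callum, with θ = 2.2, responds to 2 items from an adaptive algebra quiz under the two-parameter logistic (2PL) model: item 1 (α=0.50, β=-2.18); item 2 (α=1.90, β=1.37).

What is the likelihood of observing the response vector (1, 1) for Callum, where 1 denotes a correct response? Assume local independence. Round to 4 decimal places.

0.7454

P(θ) = 1 / (1 + exp(−α(θ − β)))
P_1 = 1/(1+e^{-2.1900}) = 0.8993
P_2 = 1/(1+e^{-1.5770}) = 0.8288
L = P_1 × P_2 = 0.8993 × 0.8288 = 0.74536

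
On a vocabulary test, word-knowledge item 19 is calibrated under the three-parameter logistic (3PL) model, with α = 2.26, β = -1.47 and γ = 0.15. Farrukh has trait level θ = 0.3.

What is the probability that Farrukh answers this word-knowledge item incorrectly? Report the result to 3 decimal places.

0.015

P(θ) = γ + (1 − γ) · 1 / (1 + exp(−α(θ − β)))
Exponent: 2.26 × (0.3 − (-1.47)) = 4.0002
1/(1 + e^{-4.0002}) = 0.9820
P = 0.15 + 0.85 × 0.9820 = 0.9847
P(incorrect) = 1 − 0.9847 = 0.0153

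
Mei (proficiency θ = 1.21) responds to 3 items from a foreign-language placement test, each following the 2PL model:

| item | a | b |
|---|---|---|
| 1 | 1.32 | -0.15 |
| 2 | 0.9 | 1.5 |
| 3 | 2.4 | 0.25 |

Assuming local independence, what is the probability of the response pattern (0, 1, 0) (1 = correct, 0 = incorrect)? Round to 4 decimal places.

P(θ) = 1 / (1 + exp(−a(θ − b)))
P_1 = 1/(1+e^{-1.7952}) = 0.8576
P_2 = 1/(1+e^{0.2610}) = 0.4351
P_3 = 1/(1+e^{-2.3040}) = 0.9092
L = (1−P_1) × P_2 × (1−P_3) = 0.1424 × 0.4351 × 0.0908 = 0.00563

0.0056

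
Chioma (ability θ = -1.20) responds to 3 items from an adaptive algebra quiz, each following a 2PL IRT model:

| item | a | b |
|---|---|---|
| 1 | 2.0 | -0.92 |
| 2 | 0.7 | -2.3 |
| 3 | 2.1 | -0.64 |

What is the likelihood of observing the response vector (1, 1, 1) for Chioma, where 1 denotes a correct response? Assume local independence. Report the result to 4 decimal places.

0.0586

P(θ) = 1 / (1 + exp(−a(θ − b)))
P_1 = 1/(1+e^{0.5600}) = 0.3635
P_2 = 1/(1+e^{-0.7700}) = 0.6835
P_3 = 1/(1+e^{1.1760}) = 0.2358
L = P_1 × P_2 × P_3 = 0.3635 × 0.6835 × 0.2358 = 0.05859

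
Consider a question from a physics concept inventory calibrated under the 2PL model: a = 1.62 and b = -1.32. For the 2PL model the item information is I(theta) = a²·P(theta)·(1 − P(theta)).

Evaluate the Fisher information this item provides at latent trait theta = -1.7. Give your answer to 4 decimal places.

P = 1/(1+e^{0.6156}) = 0.3508
P(1−P) = 0.3508 × 0.6492 = 0.2277
I = a² × P(1−P) = 1.62² × 0.2277 = 0.59767

0.5977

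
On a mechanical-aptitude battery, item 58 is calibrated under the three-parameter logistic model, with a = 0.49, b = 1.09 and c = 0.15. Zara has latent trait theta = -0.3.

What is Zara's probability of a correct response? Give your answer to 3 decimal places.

P(theta) = c + (1 − c) · 1 / (1 + exp(−a(theta − b)))
Exponent: 0.49 × (-0.3 − 1.09) = -0.6811
1/(1 + e^{0.6811}) = 0.3360
P = 0.15 + 0.85 × 0.3360 = 0.4356

0.436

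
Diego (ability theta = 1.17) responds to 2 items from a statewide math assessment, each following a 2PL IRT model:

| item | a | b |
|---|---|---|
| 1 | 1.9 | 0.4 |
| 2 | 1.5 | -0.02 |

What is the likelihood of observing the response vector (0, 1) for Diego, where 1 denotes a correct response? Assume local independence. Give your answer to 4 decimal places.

0.1610

P(theta) = 1 / (1 + exp(−a(theta − b)))
P_1 = 1/(1+e^{-1.4630}) = 0.8120
P_2 = 1/(1+e^{-1.7850}) = 0.8563
L = (1−P_1) × P_2 = 0.1880 × 0.8563 = 0.16099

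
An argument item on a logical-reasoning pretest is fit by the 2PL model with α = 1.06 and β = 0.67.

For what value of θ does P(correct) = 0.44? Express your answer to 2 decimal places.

P(θ) = 1 / (1 + exp(−α(θ − β)))
logit = ln(0.4400/0.5600) = -0.2412
θ = β + logit/(α) = 0.67 + (-0.2412)/1.0600 = 0.4425

0.44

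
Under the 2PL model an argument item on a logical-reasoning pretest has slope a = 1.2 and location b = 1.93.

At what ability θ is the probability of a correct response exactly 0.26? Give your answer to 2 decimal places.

1.06

P(θ) = 1 / (1 + exp(−a(θ − b)))
logit = ln(0.2600/0.7400) = -1.0460
θ = b + logit/(a) = 1.93 + (-1.0460)/1.2000 = 1.0584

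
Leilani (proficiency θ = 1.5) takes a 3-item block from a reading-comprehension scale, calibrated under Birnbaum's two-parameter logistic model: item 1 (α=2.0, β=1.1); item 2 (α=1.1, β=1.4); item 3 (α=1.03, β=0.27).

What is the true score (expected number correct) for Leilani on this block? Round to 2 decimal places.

2.00

P(θ) = 1 / (1 + exp(−α(θ − β)))
P_1 = 1/(1+e^{-0.8000}) = 0.6900
P_2 = 1/(1+e^{-0.1100}) = 0.5275
P_3 = 1/(1+e^{-1.2669}) = 0.7802
E[score] = 0.6900 + 0.5275 + 0.7802 = 1.9977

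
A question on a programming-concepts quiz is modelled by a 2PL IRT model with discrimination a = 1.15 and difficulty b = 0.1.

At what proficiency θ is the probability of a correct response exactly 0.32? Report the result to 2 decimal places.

P(θ) = 1 / (1 + exp(−a(θ − b)))
logit = ln(0.3200/0.6800) = -0.7538
θ = b + logit/(a) = 0.1 + (-0.7538)/1.1500 = -0.5555

-0.56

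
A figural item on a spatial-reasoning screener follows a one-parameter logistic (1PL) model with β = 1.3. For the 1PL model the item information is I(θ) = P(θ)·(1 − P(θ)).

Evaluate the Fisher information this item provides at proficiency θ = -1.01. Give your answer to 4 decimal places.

P = 1/(1+e^{2.3100}) = 0.0903
P(1−P) = 0.0903 × 0.9097 = 0.0821
I = P(1−P) = 0.08214

0.0821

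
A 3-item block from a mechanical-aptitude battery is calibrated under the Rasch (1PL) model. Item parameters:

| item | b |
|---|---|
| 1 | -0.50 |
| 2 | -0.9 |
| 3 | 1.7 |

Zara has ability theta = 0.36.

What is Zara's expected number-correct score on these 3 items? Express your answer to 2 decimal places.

1.69

P(theta) = 1 / (1 + exp(−(theta − b)))
P_1 = 1/(1+e^{-0.8600}) = 0.7027
P_2 = 1/(1+e^{-1.2600}) = 0.7790
P_3 = 1/(1+e^{1.3400}) = 0.2075
E[score] = 0.7027 + 0.7790 + 0.2075 = 1.6892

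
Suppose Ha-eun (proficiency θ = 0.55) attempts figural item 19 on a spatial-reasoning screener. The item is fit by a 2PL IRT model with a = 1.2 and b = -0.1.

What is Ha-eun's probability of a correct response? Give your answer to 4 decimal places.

P(θ) = 1 / (1 + exp(−a(θ − b)))
Exponent: 1.2 × (0.55 − (-0.1)) = 0.7800
1/(1 + e^{-0.7800}) = 0.6857

0.6857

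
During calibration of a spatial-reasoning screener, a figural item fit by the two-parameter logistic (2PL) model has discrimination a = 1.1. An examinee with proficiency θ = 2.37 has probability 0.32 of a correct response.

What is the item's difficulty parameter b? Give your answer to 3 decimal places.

P(θ) = 1 / (1 + exp(−a(θ − b)))
logit(0.32) = ln(0.32/0.68) = -0.7538
b = θ − logit/(a) = 2.37 − (-0.7538)/1.1000 = 3.0552

3.055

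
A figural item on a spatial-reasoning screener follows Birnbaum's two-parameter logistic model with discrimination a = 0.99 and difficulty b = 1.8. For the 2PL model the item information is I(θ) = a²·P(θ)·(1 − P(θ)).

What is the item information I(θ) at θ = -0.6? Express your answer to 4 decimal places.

0.0762

P = 1/(1+e^{2.3760}) = 0.0850
P(1−P) = 0.0850 × 0.9150 = 0.0778
I = a² × P(1−P) = 0.99² × 0.0778 = 0.07624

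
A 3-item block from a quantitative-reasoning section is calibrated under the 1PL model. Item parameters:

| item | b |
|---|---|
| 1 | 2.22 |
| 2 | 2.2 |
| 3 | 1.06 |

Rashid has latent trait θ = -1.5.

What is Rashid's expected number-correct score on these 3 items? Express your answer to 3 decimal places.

0.120

P(θ) = 1 / (1 + exp(−(θ − b)))
P_1 = 1/(1+e^{3.7200}) = 0.0237
P_2 = 1/(1+e^{3.7000}) = 0.0241
P_3 = 1/(1+e^{2.5600}) = 0.0718
E[score] = 0.0237 + 0.0241 + 0.0718 = 0.1195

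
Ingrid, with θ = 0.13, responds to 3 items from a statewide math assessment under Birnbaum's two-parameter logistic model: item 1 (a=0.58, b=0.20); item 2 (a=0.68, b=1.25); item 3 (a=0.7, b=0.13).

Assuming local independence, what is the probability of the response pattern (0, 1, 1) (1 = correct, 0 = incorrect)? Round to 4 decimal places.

P(θ) = 1 / (1 + exp(−a(θ − b)))
P_1 = 1/(1+e^{0.0406}) = 0.4899
P_2 = 1/(1+e^{0.7616}) = 0.3183
P_3 = 1/(1+e^{0.0000}) = 0.5000
L = (1−P_1) × P_2 × P_3 = 0.5101 × 0.3183 × 0.5000 = 0.08119

0.0812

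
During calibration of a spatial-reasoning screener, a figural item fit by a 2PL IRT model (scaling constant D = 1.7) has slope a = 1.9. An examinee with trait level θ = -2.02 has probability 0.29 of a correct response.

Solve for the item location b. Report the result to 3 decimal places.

-1.743

P(θ) = 1 / (1 + exp(−D·a(θ − b)))
logit(0.29) = ln(0.29/0.71) = -0.8954
b = θ − logit/(1.7·a) = -2.02 − (-0.8954)/3.2300 = -1.7428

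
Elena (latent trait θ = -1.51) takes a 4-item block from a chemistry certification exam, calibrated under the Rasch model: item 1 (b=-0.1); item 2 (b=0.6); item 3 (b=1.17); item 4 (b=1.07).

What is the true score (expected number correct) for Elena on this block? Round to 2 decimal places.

0.44

P(θ) = 1 / (1 + exp(−(θ − b)))
P_1 = 1/(1+e^{1.4100}) = 0.1962
P_2 = 1/(1+e^{2.1100}) = 0.1081
P_3 = 1/(1+e^{2.6800}) = 0.0642
P_4 = 1/(1+e^{2.5800}) = 0.0704
E[score] = 0.1962 + 0.1081 + 0.0642 + 0.0704 = 0.4390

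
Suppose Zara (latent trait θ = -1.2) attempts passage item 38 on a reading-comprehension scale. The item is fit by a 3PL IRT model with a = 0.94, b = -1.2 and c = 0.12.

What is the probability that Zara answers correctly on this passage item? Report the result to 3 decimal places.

0.560

P(θ) = c + (1 − c) · 1 / (1 + exp(−a(θ − b)))
Exponent: 0.94 × (-1.2 − (-1.2)) = 0.0000
1/(1 + e^{0.0000}) = 0.5000
P = 0.12 + 0.88 × 0.5000 = 0.5600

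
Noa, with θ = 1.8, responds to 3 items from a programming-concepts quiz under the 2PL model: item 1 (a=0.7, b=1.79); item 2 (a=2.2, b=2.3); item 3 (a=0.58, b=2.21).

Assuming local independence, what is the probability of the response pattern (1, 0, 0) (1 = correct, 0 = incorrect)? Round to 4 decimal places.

P(θ) = 1 / (1 + exp(−a(θ − b)))
P_1 = 1/(1+e^{-0.0070}) = 0.5017
P_2 = 1/(1+e^{1.1000}) = 0.2497
P_3 = 1/(1+e^{0.2378}) = 0.4408
L = P_1 × (1−P_2) × (1−P_3) = 0.5017 × 0.7503 × 0.5592 = 0.21050

0.2105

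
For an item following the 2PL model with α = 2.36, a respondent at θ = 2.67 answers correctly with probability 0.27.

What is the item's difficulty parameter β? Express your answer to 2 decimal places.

P(θ) = 1 / (1 + exp(−α(θ − β)))
logit(0.27) = ln(0.27/0.73) = -0.9946
β = θ − logit/(α) = 2.67 − (-0.9946)/2.3600 = 3.0915

3.09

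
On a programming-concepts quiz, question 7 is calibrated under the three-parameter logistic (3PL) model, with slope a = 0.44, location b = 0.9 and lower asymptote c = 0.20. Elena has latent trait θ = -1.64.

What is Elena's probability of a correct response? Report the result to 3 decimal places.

P(θ) = c + (1 − c) · 1 / (1 + exp(−a(θ − b)))
Exponent: 0.44 × (-1.64 − 0.9) = -1.1176
1/(1 + e^{1.1176}) = 0.2465
P = 0.20 + 0.80 × 0.2465 = 0.3972

0.397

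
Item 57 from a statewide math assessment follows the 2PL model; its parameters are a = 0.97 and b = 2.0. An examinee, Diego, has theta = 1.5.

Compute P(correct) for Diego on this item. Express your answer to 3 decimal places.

P(theta) = 1 / (1 + exp(−a(theta − b)))
Exponent: 0.97 × (1.5 − 2.0) = -0.4850
1/(1 + e^{0.4850}) = 0.3811

0.381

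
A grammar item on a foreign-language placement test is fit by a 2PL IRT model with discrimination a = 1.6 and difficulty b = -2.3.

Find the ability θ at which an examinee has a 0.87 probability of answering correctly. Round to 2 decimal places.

-1.11

P(θ) = 1 / (1 + exp(−a(θ − b)))
logit = ln(0.8700/0.1300) = 1.9010
θ = b + logit/(a) = -2.3 + 1.9010/1.6000 = -1.1119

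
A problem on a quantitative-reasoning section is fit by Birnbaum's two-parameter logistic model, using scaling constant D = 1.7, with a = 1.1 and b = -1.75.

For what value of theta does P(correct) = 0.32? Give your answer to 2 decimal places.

P(theta) = 1 / (1 + exp(−D·a(theta − b)))
logit = ln(0.3200/0.6800) = -0.7538
theta = b + logit/(1.7·a) = -1.75 + (-0.7538)/1.8700 = -2.1531

-2.15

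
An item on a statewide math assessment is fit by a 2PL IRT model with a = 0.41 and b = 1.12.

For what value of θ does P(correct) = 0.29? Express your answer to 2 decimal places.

-1.06

P(θ) = 1 / (1 + exp(−a(θ − b)))
logit = ln(0.2900/0.7100) = -0.8954
θ = b + logit/(a) = 1.12 + (-0.8954)/0.4100 = -1.0639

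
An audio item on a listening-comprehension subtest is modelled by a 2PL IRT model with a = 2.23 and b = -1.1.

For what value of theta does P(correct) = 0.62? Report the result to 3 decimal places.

P(theta) = 1 / (1 + exp(−a(theta − b)))
logit = ln(0.6200/0.3800) = 0.4895
theta = b + logit/(a) = -1.1 + 0.4895/2.2300 = -0.8805

-0.880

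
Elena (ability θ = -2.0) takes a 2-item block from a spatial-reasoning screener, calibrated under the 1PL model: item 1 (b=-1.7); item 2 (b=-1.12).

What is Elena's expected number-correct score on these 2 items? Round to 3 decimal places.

P(θ) = 1 / (1 + exp(−(θ − b)))
P_1 = 1/(1+e^{0.3000}) = 0.4256
P_2 = 1/(1+e^{0.8800}) = 0.2932
E[score] = 0.4256 + 0.2932 = 0.7187

0.719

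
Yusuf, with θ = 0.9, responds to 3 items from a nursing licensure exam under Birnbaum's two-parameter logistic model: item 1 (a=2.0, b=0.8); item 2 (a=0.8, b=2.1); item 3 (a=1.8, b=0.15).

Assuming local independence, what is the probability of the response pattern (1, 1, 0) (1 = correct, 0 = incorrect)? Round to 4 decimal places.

0.0313

P(θ) = 1 / (1 + exp(−a(θ − b)))
P_1 = 1/(1+e^{-0.2000}) = 0.5498
P_2 = 1/(1+e^{0.9600}) = 0.2769
P_3 = 1/(1+e^{-1.3500}) = 0.7941
L = P_1 × P_2 × (1−P_3) = 0.5498 × 0.2769 × 0.2059 = 0.03134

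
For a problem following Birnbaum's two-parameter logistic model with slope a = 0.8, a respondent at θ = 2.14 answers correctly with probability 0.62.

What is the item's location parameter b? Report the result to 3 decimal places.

P(θ) = 1 / (1 + exp(−a(θ − b)))
logit(0.62) = ln(0.62/0.38) = 0.4895
b = θ − logit/(a) = 2.14 − 0.4895/0.8000 = 1.5281

1.528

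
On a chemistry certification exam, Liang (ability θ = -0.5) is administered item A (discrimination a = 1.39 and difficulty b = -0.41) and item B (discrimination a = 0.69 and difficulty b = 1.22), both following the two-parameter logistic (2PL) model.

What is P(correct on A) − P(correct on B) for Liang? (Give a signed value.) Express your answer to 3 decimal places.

0.235

P(θ) = 1 / (1 + exp(−a(θ − b)))
P_A = 0.4688
P_B = 0.2338
P_A − P_B = 0.2349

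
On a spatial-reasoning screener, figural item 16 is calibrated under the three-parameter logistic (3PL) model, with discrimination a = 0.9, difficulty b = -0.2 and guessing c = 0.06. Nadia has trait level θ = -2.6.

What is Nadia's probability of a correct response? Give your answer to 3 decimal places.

P(θ) = c + (1 − c) · 1 / (1 + exp(−a(θ − b)))
Exponent: 0.9 × (-2.6 − (-0.2)) = -2.1600
1/(1 + e^{2.1600}) = 0.1034
P = 0.06 + 0.94 × 0.1034 = 0.1572

0.157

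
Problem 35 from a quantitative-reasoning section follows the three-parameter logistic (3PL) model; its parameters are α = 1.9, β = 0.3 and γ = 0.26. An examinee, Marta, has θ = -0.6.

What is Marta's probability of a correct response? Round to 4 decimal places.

P(θ) = γ + (1 − γ) · 1 / (1 + exp(−α(θ − β)))
Exponent: 1.9 × (-0.6 − 0.3) = -1.7100
1/(1 + e^{1.7100}) = 0.1532
P = 0.26 + 0.74 × 0.1532 = 0.3733

0.3733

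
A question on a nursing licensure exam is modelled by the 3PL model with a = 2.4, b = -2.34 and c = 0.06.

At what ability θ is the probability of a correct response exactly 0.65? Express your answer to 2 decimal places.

P(θ) = c + (1 − c) · 1 / (1 + exp(−a(θ − b)))
Remove guessing floor: (0.65 − 0.06)/(1 − 0.06) = 0.6277
logit = ln(0.6277/0.3723) = 0.5222
θ = b + logit/(a) = -2.34 + 0.5222/2.4000 = -2.1224

-2.12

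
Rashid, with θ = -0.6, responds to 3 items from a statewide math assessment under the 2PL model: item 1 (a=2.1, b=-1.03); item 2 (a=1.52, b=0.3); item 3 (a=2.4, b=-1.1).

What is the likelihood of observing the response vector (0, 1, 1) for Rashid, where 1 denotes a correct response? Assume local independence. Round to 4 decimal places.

P(θ) = 1 / (1 + exp(−a(θ − b)))
P_1 = 1/(1+e^{-0.9030}) = 0.7116
P_2 = 1/(1+e^{1.3680}) = 0.2029
P_3 = 1/(1+e^{-1.2000}) = 0.7685
L = (1−P_1) × P_2 × P_3 = 0.2884 × 0.2029 × 0.7685 = 0.04499

0.0450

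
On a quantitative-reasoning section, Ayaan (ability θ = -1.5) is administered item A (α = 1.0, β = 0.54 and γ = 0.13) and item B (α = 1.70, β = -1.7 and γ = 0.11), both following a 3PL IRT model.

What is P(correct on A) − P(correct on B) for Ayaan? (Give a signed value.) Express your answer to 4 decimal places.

P(θ) = γ + (1 − γ) · 1 / (1 + exp(−α(θ − β)))
P_A = 0.2301
P_B = 0.6299
P_A − P_B = -0.3998

-0.3998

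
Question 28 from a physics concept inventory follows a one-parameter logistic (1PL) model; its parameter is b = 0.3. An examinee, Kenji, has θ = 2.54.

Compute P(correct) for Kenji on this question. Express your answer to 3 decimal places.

P(θ) = 1 / (1 + exp(−(θ − b)))
Exponent: (2.54 − 0.3) = 2.2400
1/(1 + e^{-2.2400}) = 0.9038
P = 0.9038

0.904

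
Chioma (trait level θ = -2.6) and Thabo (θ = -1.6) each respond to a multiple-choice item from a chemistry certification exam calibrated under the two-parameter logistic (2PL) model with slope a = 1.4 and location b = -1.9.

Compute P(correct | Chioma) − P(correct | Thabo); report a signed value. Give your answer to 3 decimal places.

P(θ) = 1 / (1 + exp(−a(θ − b)))
P(Chioma) = 0.2729  [exponent -0.9800]
P(Thabo) = 0.6035  [exponent 0.4200]
Difference = 0.2729 − 0.6035 = -0.3306

-0.331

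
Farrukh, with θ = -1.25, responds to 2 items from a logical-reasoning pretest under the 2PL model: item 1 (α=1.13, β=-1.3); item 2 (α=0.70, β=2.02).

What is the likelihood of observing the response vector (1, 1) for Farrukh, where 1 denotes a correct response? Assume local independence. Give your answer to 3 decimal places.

P(θ) = 1 / (1 + exp(−α(θ − β)))
P_1 = 1/(1+e^{-0.0565}) = 0.5141
P_2 = 1/(1+e^{2.2890}) = 0.0920
L = P_1 × P_2 = 0.5141 × 0.0920 = 0.04732

0.047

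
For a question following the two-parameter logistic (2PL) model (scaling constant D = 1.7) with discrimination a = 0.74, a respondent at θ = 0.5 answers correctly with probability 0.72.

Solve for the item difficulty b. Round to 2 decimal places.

-0.25

P(θ) = 1 / (1 + exp(−D·a(θ − b)))
logit(0.72) = ln(0.72/0.28) = 0.9445
b = θ − logit/(1.7·a) = 0.5 − 0.9445/1.2580 = -0.2508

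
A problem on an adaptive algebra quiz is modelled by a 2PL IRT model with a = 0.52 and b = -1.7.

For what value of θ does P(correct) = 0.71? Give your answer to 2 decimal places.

P(θ) = 1 / (1 + exp(−a(θ − b)))
logit = ln(0.7100/0.2900) = 0.8954
θ = b + logit/(a) = -1.7 + 0.8954/0.5200 = 0.0219

0.02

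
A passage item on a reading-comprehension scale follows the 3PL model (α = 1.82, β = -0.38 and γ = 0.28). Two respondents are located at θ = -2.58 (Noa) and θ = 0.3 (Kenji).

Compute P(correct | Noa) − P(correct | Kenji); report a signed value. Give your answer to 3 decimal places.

-0.545

P(θ) = γ + (1 − γ) · 1 / (1 + exp(−α(θ − β)))
P(Noa) = 0.2929  [exponent -4.0040]
P(Kenji) = 0.8381  [exponent 1.2376]
Difference = 0.2929 − 0.8381 = -0.5452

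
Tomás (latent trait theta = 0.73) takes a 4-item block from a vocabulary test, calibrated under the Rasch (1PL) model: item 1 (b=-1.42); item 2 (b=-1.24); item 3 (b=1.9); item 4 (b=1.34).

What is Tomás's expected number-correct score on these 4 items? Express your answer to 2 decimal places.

2.36

P(theta) = 1 / (1 + exp(−(theta − b)))
P_1 = 1/(1+e^{-2.1500}) = 0.8957
P_2 = 1/(1+e^{-1.9700}) = 0.8776
P_3 = 1/(1+e^{1.1700}) = 0.2369
P_4 = 1/(1+e^{0.6100}) = 0.3521
E[score] = 0.8957 + 0.8776 + 0.2369 + 0.3521 = 2.3622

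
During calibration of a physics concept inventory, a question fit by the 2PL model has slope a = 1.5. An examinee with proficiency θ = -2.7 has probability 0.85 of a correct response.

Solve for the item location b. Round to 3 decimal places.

-3.856

P(θ) = 1 / (1 + exp(−a(θ − b)))
logit(0.85) = ln(0.85/0.15) = 1.7346
b = θ − logit/(a) = -2.7 − 1.7346/1.5000 = -3.8564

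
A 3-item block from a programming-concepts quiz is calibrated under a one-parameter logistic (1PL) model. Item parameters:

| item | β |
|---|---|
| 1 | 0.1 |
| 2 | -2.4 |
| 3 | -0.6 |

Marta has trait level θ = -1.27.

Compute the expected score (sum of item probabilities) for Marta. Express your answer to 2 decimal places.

1.30

P(θ) = 1 / (1 + exp(−(θ − β)))
P_1 = 1/(1+e^{1.3700}) = 0.2026
P_2 = 1/(1+e^{-1.1300}) = 0.7558
P_3 = 1/(1+e^{0.6700}) = 0.3385
E[score] = 0.2026 + 0.7558 + 0.3385 = 1.2970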